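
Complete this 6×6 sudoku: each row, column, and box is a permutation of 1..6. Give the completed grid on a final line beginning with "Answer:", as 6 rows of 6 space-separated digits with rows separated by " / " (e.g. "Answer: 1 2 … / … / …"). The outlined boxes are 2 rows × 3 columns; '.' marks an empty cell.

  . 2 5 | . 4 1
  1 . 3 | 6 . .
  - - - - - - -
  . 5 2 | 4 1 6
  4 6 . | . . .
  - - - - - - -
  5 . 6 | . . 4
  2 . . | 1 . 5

Step 1. [r4c4∈{2,3,5}] in col 4, 5 fits only at r4c4. So r4c4=5.
Step 2. [r2c6∈{2}] r2c6 is down to just 2 ⇒ r2c6=2.
Step 3. [r5c4∈{2,3}] in col 4, 2 fits only at r5c4 ⇒ r5c4=2.
Step 4. [r5c5∈{3}] r5c5 is down to just 3 ⇒ r5c5=3.
Step 5. [r6c2∈{3,4}] row 6 places 3 nowhere but r6c2 ⇒ r6c2=3.
Step 6. [r3c1∈{3}] r3c1's peers cover all but 3, so r3c1=3.
Step 7. [r4c3∈{1}] r4c3 has the single candidate 1. So r4c3=1.
Step 8. [r6c3∈{4}] only 4 remains possible at r6c3. So r6c3=4.
Step 9. [r6c5∈{6}] only 6 remains possible at r6c5. So r6c5=6.
Step 10. [r2c2∈{4}] r2c2 is down to just 4, so r2c2=4.
Step 11. [r1c1∈{6}] nothing but 6 survives at r1c1 ⇒ r1c1=6.
Step 12. [r4c6∈{3}] nothing but 3 survives at r4c6. So r4c6=3.
Step 13. [r1c4∈{3}] only 3 remains possible at r1c4. So r1c4=3.
Step 14. [r2c5∈{5}] only 5 remains possible at r2c5. So r2c5=5.
Step 15. [r5c2∈{1}] nothing but 1 survives at r5c2 ⇒ r5c2=1.
Step 16. [r4c5∈{2}] only 2 remains possible at r4c5 ⇒ r4c5=2.

Answer: 6 2 5 3 4 1 / 1 4 3 6 5 2 / 3 5 2 4 1 6 / 4 6 1 5 2 3 / 5 1 6 2 3 4 / 2 3 4 1 6 5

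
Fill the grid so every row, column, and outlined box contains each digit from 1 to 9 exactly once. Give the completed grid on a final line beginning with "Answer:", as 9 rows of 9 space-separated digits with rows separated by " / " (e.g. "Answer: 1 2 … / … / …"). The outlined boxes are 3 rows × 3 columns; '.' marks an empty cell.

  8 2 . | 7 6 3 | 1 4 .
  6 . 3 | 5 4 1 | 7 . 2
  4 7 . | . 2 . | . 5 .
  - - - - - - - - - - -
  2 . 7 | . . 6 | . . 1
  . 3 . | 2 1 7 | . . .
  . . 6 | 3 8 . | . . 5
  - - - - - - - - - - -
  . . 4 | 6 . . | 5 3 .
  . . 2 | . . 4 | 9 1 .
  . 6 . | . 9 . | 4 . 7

Step 1. [r2c2∈{9}] r2c2's peers cover all but 9 ⇒ r2c2=9.
Step 2. [r8c4∈{8}] r8c4's peers cover all but 8 ⇒ r8c4=8.
Step 3. [r5c3∈{5,8,9}] across col 3, 9 lands solely at r5c3 ⇒ r5c3=9.
Step 4. [r4c2∈{4,5,8}] r4c2 is the only open cell in box 4 admitting 8. So r4c2=8.
Step 5. [r8c2∈{5}] only 5 remains possible at r8c2. So r8c2=5.
Step 6. [r2c8∈{8}] r2c8 has the single candidate 8, so r2c8=8.
Step 7. [r7c2∈{1}] r7c2 is down to just 1. So r7c2=1.
Step 8. [r6c6∈{9}] r6c6 has the single candidate 9, so r6c6=9.
Step 9. [r3c9∈{3,6,9}] 3 has one home in col 9: r3c9. So r3c9=3.
Step 10. [r9c8∈{2}] nothing but 2 survives at r9c8, so r9c8=2.
Step 11. [r5c8∈{6}] r5c8 has the single candidate 6 ⇒ r5c8=6.
Step 12. [r8c5∈{3,7}] col 5 places 3 nowhere but r8c5 ⇒ r8c5=3.
Step 13. [r5c7∈{8}] only 8 remains possible at r5c7 ⇒ r5c7=8.
Step 14. [r7c1∈{7,9}] 9 has one home in row 7: r7c1. So r7c1=9.
Step 15. [r4c7∈{3}] r4c7 has the single candidate 3 ⇒ r4c7=3.
Step 16. [r9c4∈{1}] r9c4 has the single candidate 1. So r9c4=1.
Step 17. [r7c6∈{2}] only 2 remains possible at r7c6, so r7c6=2.
Step 18. [r9c3∈{8}] r9c3's peers cover all but 8. So r9c3=8.
Step 19. [r8c9∈{6}] r8c9 is down to just 6, so r8c9=6.
Step 20. [r1c9∈{9}] r1c9 is down to just 9 ⇒ r1c9=9.
Step 21. [r6c1∈{1}] nothing but 1 survives at r6c1 ⇒ r6c1=1.
Step 22. [r5c1∈{5}] r5c1's peers cover all but 5. So r5c1=5.
Step 23. [r3c4∈{9}] nothing but 9 survives at r3c4, so r3c4=9.
Step 24. [r4c5∈{5}] nothing but 5 survives at r4c5, so r4c5=5.
Step 25. [r9c1∈{3}] r9c1's peers cover all but 3, so r9c1=3.
Step 26. [r6c2∈{4}] nothing but 4 survives at r6c2 ⇒ r6c2=4.
Step 27. [r5c9∈{4}] only 4 remains possible at r5c9, so r5c9=4.
Step 28. [r1c3∈{5}] nothing but 5 survives at r1c3 ⇒ r1c3=5.
Step 29. [r6c7∈{2}] only 2 remains possible at r6c7 ⇒ r6c7=2.
Step 30. [r4c8∈{9}] r4c8's peers cover all but 9 ⇒ r4c8=9.
Step 31. [r9c6∈{5}] nothing but 5 survives at r9c6. So r9c6=5.
Step 32. [r3c7∈{6}] r3c7's peers cover all but 6. So r3c7=6.
Step 33. [r3c3∈{1}] nothing but 1 survives at r3c3. So r3c3=1.
Step 34. [r8c1∈{7}] r8c1's peers cover all but 7, so r8c1=7.
Step 35. [r7c5∈{7}] r7c5's peers cover all but 7, so r7c5=7.
Step 36. [r6c8∈{7}] only 7 remains possible at r6c8, so r6c8=7.
Step 37. [r7c9∈{8}] only 8 remains possible at r7c9 ⇒ r7c9=8.
Step 38. [r4c4∈{4}] r4c4 is down to just 4, so r4c4=4.
Step 39. [r3c6∈{8}] nothing but 8 survives at r3c6. So r3c6=8.

Answer: 8 2 5 7 6 3 1 4 9 / 6 9 3 5 4 1 7 8 2 / 4 7 1 9 2 8 6 5 3 / 2 8 7 4 5 6 3 9 1 / 5 3 9 2 1 7 8 6 4 / 1 4 6 3 8 9 2 7 5 / 9 1 4 6 7 2 5 3 8 / 7 5 2 8 3 4 9 1 6 / 3 6 8 1 9 5 4 2 7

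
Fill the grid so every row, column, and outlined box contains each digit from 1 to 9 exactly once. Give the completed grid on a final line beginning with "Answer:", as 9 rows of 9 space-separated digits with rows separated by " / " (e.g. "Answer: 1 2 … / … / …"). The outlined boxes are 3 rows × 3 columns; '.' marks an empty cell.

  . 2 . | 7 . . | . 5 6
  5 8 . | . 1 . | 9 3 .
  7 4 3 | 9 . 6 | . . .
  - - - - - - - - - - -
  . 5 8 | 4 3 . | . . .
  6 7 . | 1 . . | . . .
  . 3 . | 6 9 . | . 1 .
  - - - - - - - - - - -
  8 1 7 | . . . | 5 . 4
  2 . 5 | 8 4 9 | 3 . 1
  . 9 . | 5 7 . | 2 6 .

Step 1. [r5c8∈{2,4,8,9}] across col 8, 4 lands solely at r5c8 ⇒ r5c8=4.
Step 2. [r5c7∈{8}] only 8 remains possible at r5c7 ⇒ r5c7=8.
Step 3. [r6c7∈{7}] r6c7 has the single candidate 7 ⇒ r6c7=7.
Step 4. [r1c6∈{3,4,8}] in row 1, 3 fits only at r1c6 ⇒ r1c6=3.
Step 5. [r7c6∈{2}] only 2 remains possible at r7c6, so r7c6=2.
Step 6. [r5c5∈{2,5}] box 5 places 2 nowhere but r5c5, so r5c5=2.
Step 7. [r1c3∈{1,9}] r1c3 is the only open cell in col 3 admitting 1 ⇒ r1c3=1.
Step 8. [r3c8∈{2,8}] in col 8, 8 fits only at r3c8 ⇒ r3c8=8.
Step 9. [r4c8∈{2,9}] r4c8 is the only open cell in col 8 admitting 2 ⇒ r4c8=2.
Step 10. [r5c9∈{3,5,9}] in row 5, 3 fits only at r5c9 ⇒ r5c9=3.
Step 11. [r9c3∈{4}] nothing but 4 survives at r9c3. So r9c3=4.
Step 12. [r5c3∈{9}] r5c3's peers cover all but 9. So r5c3=9.
Step 13. [r2c9∈{2,7}] 7 has one home in row 2: r2c9 ⇒ r2c9=7.
Step 14. [r6c9∈{5}] only 5 remains possible at r6c9. So r6c9=5.
Step 15. [r7c8∈{9}] nothing but 9 survives at r7c8. So r7c8=9.
Step 16. [r3c9∈{2}] only 2 remains possible at r3c9, so r3c9=2.
Step 17. [r2c4∈{2}] nothing but 2 survives at r2c4. So r2c4=2.
Step 18. [r4c9∈{9}] r4c9 is down to just 9, so r4c9=9.
Step 19. [r1c1∈{9}] r1c1 is down to just 9, so r1c1=9.
Step 20. [r8c2∈{6}] r8c2 has the single candidate 6 ⇒ r8c2=6.
Step 21. [r3c5∈{5}] r3c5 is down to just 5 ⇒ r3c5=5.
Step 22. [r6c1∈{4}] r6c1's peers cover all but 4, so r6c1=4.
Step 23. [r2c3∈{6}] r2c3 is down to just 6 ⇒ r2c3=6.
Step 24. [r6c6∈{8}] r6c6 has the single candidate 8, so r6c6=8.
Step 25. [r9c1∈{3}] nothing but 3 survives at r9c1 ⇒ r9c1=3.
Step 26. [r5c6∈{5}] only 5 remains possible at r5c6. So r5c6=5.
Step 27. [r6c3∈{2}] nothing but 2 survives at r6c3 ⇒ r6c3=2.
Step 28. [r9c9∈{8}] r9c9's peers cover all but 8, so r9c9=8.
Step 29. [r4c1∈{1}] r4c1 is down to just 1 ⇒ r4c1=1.
Step 30. [r3c7∈{1}] nothing but 1 survives at r3c7 ⇒ r3c7=1.
Step 31. [r2c6∈{4}] r2c6's peers cover all but 4. So r2c6=4.
Step 32. [r9c6∈{1}] r9c6's peers cover all but 1, so r9c6=1.
Step 33. [r7c4∈{3}] only 3 remains possible at r7c4, so r7c4=3.
Step 34. [r1c5∈{8}] only 8 remains possible at r1c5, so r1c5=8.
Step 35. [r8c8∈{7}] r8c8 is down to just 7. So r8c8=7.
Step 36. [r7c5∈{6}] nothing but 6 survives at r7c5. So r7c5=6.
Step 37. [r4c6∈{7}] r4c6's peers cover all but 7 ⇒ r4c6=7.
Step 38. [r4c7∈{6}] r4c7 is down to just 6 ⇒ r4c7=6.
Step 39. [r1c7∈{4}] r1c7's peers cover all but 4. So r1c7=4.

Answer: 9 2 1 7 8 3 4 5 6 / 5 8 6 2 1 4 9 3 7 / 7 4 3 9 5 6 1 8 2 / 1 5 8 4 3 7 6 2 9 / 6 7 9 1 2 5 8 4 3 / 4 3 2 6 9 8 7 1 5 / 8 1 7 3 6 2 5 9 4 / 2 6 5 8 4 9 3 7 1 / 3 9 4 5 7 1 2 6 8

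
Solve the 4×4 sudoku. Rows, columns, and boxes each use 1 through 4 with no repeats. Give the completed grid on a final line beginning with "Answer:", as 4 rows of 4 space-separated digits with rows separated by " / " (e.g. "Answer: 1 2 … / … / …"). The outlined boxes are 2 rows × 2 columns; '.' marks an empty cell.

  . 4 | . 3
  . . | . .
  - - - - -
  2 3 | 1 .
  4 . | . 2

Step 1. [r2c4∈{1,4}] across col 4, 1 lands solely at r2c4 ⇒ r2c4=1.
Step 2. [r2c3∈{2,4}] r2c3 is the only open cell in row 2 admitting 4 ⇒ r2c3=4.
Step 3. [r1c1∈{1}] r1c1 has the single candidate 1, so r1c1=1.
Step 4. [r4c3∈{3}] nothing but 3 survives at r4c3. So r4c3=3.
Step 5. [r2c1∈{3}] r2c1 has the single candidate 3, so r2c1=3.
Step 6. [r2c2∈{2}] nothing but 2 survives at r2c2, so r2c2=2.
Step 7. [r4c2∈{1}] only 1 remains possible at r4c2. So r4c2=1.
Step 8. [r3c4∈{4}] only 4 remains possible at r3c4, so r3c4=4.
Step 9. [r1c3∈{2}] only 2 remains possible at r1c3 ⇒ r1c3=2.

Answer: 1 4 2 3 / 3 2 4 1 / 2 3 1 4 / 4 1 3 2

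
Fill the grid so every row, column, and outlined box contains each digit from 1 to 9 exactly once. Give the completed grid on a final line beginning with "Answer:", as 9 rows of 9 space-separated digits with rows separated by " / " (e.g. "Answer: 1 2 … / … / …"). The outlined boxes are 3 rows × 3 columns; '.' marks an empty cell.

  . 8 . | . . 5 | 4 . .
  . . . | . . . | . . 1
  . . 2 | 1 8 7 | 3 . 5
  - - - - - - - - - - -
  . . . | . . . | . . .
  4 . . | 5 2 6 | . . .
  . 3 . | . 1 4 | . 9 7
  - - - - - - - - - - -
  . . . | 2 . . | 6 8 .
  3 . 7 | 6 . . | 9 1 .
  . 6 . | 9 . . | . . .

Step 1. [r1c4∈{3}] r1c4's peers cover all but 3. So r1c4=3.
Step 2. [r3c8∈{6}] only 6 remains possible at r3c8. So r3c8=6.
Step 3. [r3c1∈{9}] r3c1's peers cover all but 9. So r3c1=9.
Step 4. [r4c9∈{2,3,4,6,8}] 6 has one home in col 9: r4c9. So r4c9=6.
Step 5. [r5c2∈{1,7,9}] in row 5, 7 fits only at r5c2, so r5c2=7.
Step 6. [r2c7∈{2,7,8}] row 2 places 8 nowhere but r2c7, so r2c7=8.
Step 7. [r7c5∈{3,4,5,7}] across row 7, 7 lands solely at r7c5, so r7c5=7.
Step 8. [r5c3∈{1,8,9}] r5c3 is the only open cell in row 5 admitting 9. So r5c3=9.
Step 9. [r6c4∈{8}] r6c4 is down to just 8. So r6c4=8.
Step 10. [r4c8∈{2,3,4,5}] in row 4, 4 fits only at r4c8 ⇒ r4c8=4.
Step 11. [r9c8∈{2,3,5,7}] 5 has one home in col 8: r9c8, so r9c8=5.
Step 12. [r3c2∈{4}] r3c2 is down to just 4. So r3c2=4.
Step 13. [r2c2∈{5}] nothing but 5 survives at r2c2. So r2c2=5.
Step 14. [r8c2∈{2}] nothing but 2 survives at r8c2, so r8c2=2.
Step 15. [r4c2∈{1}] r4c2 has the single candidate 1 ⇒ r4c2=1.
Step 16. [r8c9∈{4}] r8c9 has the single candidate 4, so r8c9=4.
Step 17. [r7c9∈{3}] r7c9's peers cover all but 3, so r7c9=3.
Step 18. [r9c5∈{3,4}] box 8 places 4 nowhere but r9c5. So r9c5=4.
Step 19. [r9c6∈{1,3,8}] 3 has one home in row 9: r9c6. So r9c6=3.
Step 20. [r7c6∈{1}] nothing but 1 survives at r7c6 ⇒ r7c6=1.
Step 21. [r7c1∈{5}] only 5 remains possible at r7c1. So r7c1=5.
Step 22. [r2c6∈{2,9}] r2c6 is the only open cell in col 6 admitting 2 ⇒ r2c6=2.
Step 23. [r2c5∈{6,9}] across row 2, 9 lands solely at r2c5, so r2c5=9.
Step 24. [r1c5∈{6}] only 6 remains possible at r1c5 ⇒ r1c5=6.
Step 25. [r2c8∈{7}] r2c8's peers cover all but 7, so r2c8=7.
Step 26. [r9c9∈{2}] only 2 remains possible at r9c9 ⇒ r9c9=2.
Step 27. [r2c1∈{6}] r2c1 is down to just 6. So r2c1=6.
Step 28. [r6c1∈{2}] r6c1 is down to just 2, so r6c1=2.
Step 29. [r4c1∈{8}] r4c1 has the single candidate 8. So r4c1=8.
Step 30. [r1c3∈{1}] r1c3 is down to just 1. So r1c3=1.
Step 31. [r4c3∈{5}] only 5 remains possible at r4c3 ⇒ r4c3=5.
Step 32. [r6c7∈{5}] r6c7 has the single candidate 5. So r6c7=5.
Step 33. [r1c8∈{2}] r1c8 has the single candidate 2 ⇒ r1c8=2.
Step 34. [r9c1∈{1}] r9c1 is down to just 1, so r9c1=1.
Step 35. [r9c7∈{7}] nothing but 7 survives at r9c7 ⇒ r9c7=7.
Step 36. [r2c4∈{4}] r2c4's peers cover all but 4. So r2c4=4.
Step 37. [r7c3∈{4}] only 4 remains possible at r7c3, so r7c3=4.
Step 38. [r4c7∈{2}] r4c7 is down to just 2, so r4c7=2.
Step 39. [r8c5∈{5}] r8c5 is down to just 5 ⇒ r8c5=5.
Step 40. [r5c7∈{1}] r5c7's peers cover all but 1, so r5c7=1.
Step 41. [r7c2∈{9}] r7c2 is down to just 9 ⇒ r7c2=9.
Step 42. [r6c3∈{6}] nothing but 6 survives at r6c3. So r6c3=6.
Step 43. [r1c9∈{9}] r1c9's peers cover all but 9. So r1c9=9.
Step 44. [r8c6∈{8}] r8c6 has the single candidate 8 ⇒ r8c6=8.
Step 45. [r2c3∈{3}] nothing but 3 survives at r2c3. So r2c3=3.
Step 46. [r4c4∈{7}] r4c4's peers cover all but 7, so r4c4=7.
Step 47. [r1c1∈{7}] only 7 remains possible at r1c1, so r1c1=7.
Step 48. [r4c6∈{9}] only 9 remains possible at r4c6 ⇒ r4c6=9.
Step 49. [r9c3∈{8}] r9c3 has the single candidate 8, so r9c3=8.
Step 50. [r5c8∈{3}] r5c8 is down to just 3 ⇒ r5c8=3.
Step 51. [r5c9∈{8}] only 8 remains possible at r5c9 ⇒ r5c9=8.
Step 52. [r4c5∈{3}] r4c5 has the single candidate 3, so r4c5=3.

Answer: 7 8 1 3 6 5 4 2 9 / 6 5 3 4 9 2 8 7 1 / 9 4 2 1 8 7 3 6 5 / 8 1 5 7 3 9 2 4 6 / 4 7 9 5 2 6 1 3 8 / 2 3 6 8 1 4 5 9 7 / 5 9 4 2 7 1 6 8 3 / 3 2 7 6 5 8 9 1 4 / 1 6 8 9 4 3 7 5 2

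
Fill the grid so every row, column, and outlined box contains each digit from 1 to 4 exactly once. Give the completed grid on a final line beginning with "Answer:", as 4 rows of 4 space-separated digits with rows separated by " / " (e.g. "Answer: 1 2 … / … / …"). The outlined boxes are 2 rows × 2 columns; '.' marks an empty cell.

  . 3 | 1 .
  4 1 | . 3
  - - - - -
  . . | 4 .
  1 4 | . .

Step 1. [r4c4∈{2}] r4c4's peers cover all but 2, so r4c4=2.
Step 2. [r1c1∈{2}] r1c1 is down to just 2. So r1c1=2.
Step 3. [r2c3∈{2}] nothing but 2 survives at r2c3. So r2c3=2.
Step 4. [r1c4∈{4}] r1c4's peers cover all but 4, so r1c4=4.
Step 5. [r3c2∈{2}] r3c2's peers cover all but 2 ⇒ r3c2=2.
Step 6. [r3c4∈{1}] only 1 remains possible at r3c4, so r3c4=1.
Step 7. [r4c3∈{3}] r4c3 has the single candidate 3. So r4c3=3.
Step 8. [r3c1∈{3}] only 3 remains possible at r3c1. So r3c1=3.

Answer: 2 3 1 4 / 4 1 2 3 / 3 2 4 1 / 1 4 3 2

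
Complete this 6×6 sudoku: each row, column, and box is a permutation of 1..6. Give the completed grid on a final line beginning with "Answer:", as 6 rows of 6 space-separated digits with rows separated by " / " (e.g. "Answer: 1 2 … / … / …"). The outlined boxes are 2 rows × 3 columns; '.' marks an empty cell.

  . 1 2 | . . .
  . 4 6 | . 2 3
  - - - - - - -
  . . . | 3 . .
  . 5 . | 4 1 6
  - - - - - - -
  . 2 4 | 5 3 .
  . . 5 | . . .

Step 1. [r5c1∈{1,6}] 6 has one home in row 5: r5c1, so r5c1=6.
Step 2. [r6c1∈{1,3}] box 5 places 1 nowhere but r6c1 ⇒ r6c1=1.
Step 3. [r3c6∈{2,5}] r3c6 is the only open cell in box 4 admitting 2. So r3c6=2.
Step 4. [r1c6∈{4,5}] in col 6, 5 fits only at r1c6, so r1c6=5.
Step 5. [r1c4∈{6}] r1c4's peers cover all but 6, so r1c4=6.
Step 6. [r1c5∈{4}] nothing but 4 survives at r1c5 ⇒ r1c5=4.
Step 7. [r4c1∈{2,3}] in row 4, 2 fits only at r4c1 ⇒ r4c1=2.
Step 8. [r2c4∈{1}] r2c4's peers cover all but 1. So r2c4=1.
Step 9. [r6c6∈{4}] r6c6 has the single candidate 4 ⇒ r6c6=4.
Step 10. [r4c3∈{3}] only 3 remains possible at r4c3, so r4c3=3.
Step 11. [r6c4∈{2}] only 2 remains possible at r6c4. So r6c4=2.
Step 12. [r2c1∈{5}] r2c1 is down to just 5. So r2c1=5.
Step 13. [r6c5∈{6}] r6c5's peers cover all but 6, so r6c5=6.
Step 14. [r3c5∈{5}] r3c5 is down to just 5 ⇒ r3c5=5.
Step 15. [r3c1∈{4}] r3c1's peers cover all but 4. So r3c1=4.
Step 16. [r5c6∈{1}] r5c6 is down to just 1 ⇒ r5c6=1.
Step 17. [r1c1∈{3}] r1c1 is down to just 3. So r1c1=3.
Step 18. [r6c2∈{3}] r6c2's peers cover all but 3, so r6c2=3.
Step 19. [r3c2∈{6}] nothing but 6 survives at r3c2 ⇒ r3c2=6.
Step 20. [r3c3∈{1}] r3c3 is down to just 1, so r3c3=1.

Answer: 3 1 2 6 4 5 / 5 4 6 1 2 3 / 4 6 1 3 5 2 / 2 5 3 4 1 6 / 6 2 4 5 3 1 / 1 3 5 2 6 4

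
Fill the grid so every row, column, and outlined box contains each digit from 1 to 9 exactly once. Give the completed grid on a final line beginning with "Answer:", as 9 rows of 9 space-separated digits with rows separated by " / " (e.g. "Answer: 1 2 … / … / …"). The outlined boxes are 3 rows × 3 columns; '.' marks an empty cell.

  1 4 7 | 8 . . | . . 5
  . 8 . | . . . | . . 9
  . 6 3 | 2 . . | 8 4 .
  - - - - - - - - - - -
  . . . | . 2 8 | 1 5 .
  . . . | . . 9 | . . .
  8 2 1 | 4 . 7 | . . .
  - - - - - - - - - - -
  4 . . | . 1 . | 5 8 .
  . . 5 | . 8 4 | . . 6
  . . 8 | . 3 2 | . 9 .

Step 1. [r6c9∈{3}] r6c9 is down to just 3, so r6c9=3.
Step 2. [r6c8∈{6}] r6c8 has the single candidate 6, so r6c8=6.
Step 3. [r7c2∈{3,7,9}] row 7 places 3 nowhere but r7c2 ⇒ r7c2=3.
Step 4. [r7c6∈{6}] r7c6 has the single candidate 6. So r7c6=6.
Step 5. [r1c6∈{3}] only 3 remains possible at r1c6, so r1c6=3.
Step 6. [r1c8∈{2}] nothing but 2 survives at r1c8 ⇒ r1c8=2.
Step 7. [r5c8∈{7}] nothing but 7 survives at r5c8. So r5c8=7.
Step 8. [r3c1∈{5,9}] r3c1 is the only open cell in box 1 admitting 9. So r3c1=9.
Step 9. [r2c1∈{2,5}] box 1 places 5 nowhere but r2c1 ⇒ r2c1=5.
Step 10. [r5c4∈{1,3,5,6}] r5c4 is the only open cell in row 5 admitting 1. So r5c4=1.
Step 11. [r4c9∈{4}] r4c9 has the single candidate 4, so r4c9=4.
Step 12. [r9c1∈{6,7}] row 9 places 6 nowhere but r9c1. So r9c1=6.
Step 13. [r8c1∈{2,7}] r8c1 is the only open cell in col 1 admitting 2 ⇒ r8c1=2.
Step 14. [r7c3∈{9}] r7c3 has the single candidate 9, so r7c3=9.
Step 15. [r7c4∈{7}] nothing but 7 survives at r7c4 ⇒ r7c4=7.
Step 16. [r2c4∈{6}] r2c4 is down to just 6. So r2c4=6.
Step 17. [r3c6∈{1,5}] in col 6, 5 fits only at r3c6, so r3c6=5.
Step 18. [r3c9∈{1,7}] r3c9 is the only open cell in row 3 admitting 1. So r3c9=1.
Step 19. [r2c7∈{3,7}] in box 3, 7 fits only at r2c7 ⇒ r2c7=7.
Step 20. [r8c2∈{1,7}] in row 8, 7 fits only at r8c2, so r8c2=7.
Step 21. [r5c5∈{5,6}] in col 5, 6 fits only at r5c5 ⇒ r5c5=6.
Step 22. [r4c4∈{3}] r4c4's peers cover all but 3, so r4c4=3.
Step 23. [r8c8∈{1,3}] 1 has one home in row 8: r8c8. So r8c8=1.
Step 24. [r5c9∈{2,8}] in row 5, 8 fits only at r5c9. So r5c9=8.
Step 25. [r9c2∈{1}] r9c2 is down to just 1, so r9c2=1.
Step 26. [r1c5∈{9}] r1c5 is down to just 9. So r1c5=9.
Step 27. [r4c3∈{6}] nothing but 6 survives at r4c3, so r4c3=6.
Step 28. [r3c5∈{7}] only 7 remains possible at r3c5, so r3c5=7.
Step 29. [r5c1∈{3}] only 3 remains possible at r5c1 ⇒ r5c1=3.
Step 30. [r6c7∈{9}] r6c7 is down to just 9. So r6c7=9.
Step 31. [r8c7∈{3}] only 3 remains possible at r8c7, so r8c7=3.
Step 32. [r2c5∈{4}] only 4 remains possible at r2c5, so r2c5=4.
Step 33. [r8c4∈{9}] r8c4 has the single candidate 9, so r8c4=9.
Step 34. [r2c6∈{1}] r2c6 is down to just 1. So r2c6=1.
Step 35. [r7c9∈{2}] r7c9 is down to just 2 ⇒ r7c9=2.
Step 36. [r5c7∈{2}] r5c7 has the single candidate 2, so r5c7=2.
Step 37. [r4c2∈{9}] only 9 remains possible at r4c2 ⇒ r4c2=9.
Step 38. [r5c3∈{4}] only 4 remains possible at r5c3 ⇒ r5c3=4.
Step 39. [r2c3∈{2}] nothing but 2 survives at r2c3 ⇒ r2c3=2.
Step 40. [r9c7∈{4}] r9c7 has the single candidate 4, so r9c7=4.
Step 41. [r2c8∈{3}] nothing but 3 survives at r2c8. So r2c8=3.
Step 42. [r1c7∈{6}] r1c7 has the single candidate 6 ⇒ r1c7=6.
Step 43. [r5c2∈{5}] r5c2 has the single candidate 5 ⇒ r5c2=5.
Step 44. [r4c1∈{7}] r4c1's peers cover all but 7 ⇒ r4c1=7.
Step 45. [r6c5∈{5}] r6c5 has the single candidate 5, so r6c5=5.
Step 46. [r9c9∈{7}] r9c9's peers cover all but 7 ⇒ r9c9=7.
Step 47. [r9c4∈{5}] nothing but 5 survives at r9c4 ⇒ r9c4=5.

Answer: 1 4 7 8 9 3 6 2 5 / 5 8 2 6 4 1 7 3 9 / 9 6 3 2 7 5 8 4 1 / 7 9 6 3 2 8 1 5 4 / 3 5 4 1 6 9 2 7 8 / 8 2 1 4 5 7 9 6 3 / 4 3 9 7 1 6 5 8 2 / 2 7 5 9 8 4 3 1 6 / 6 1 8 5 3 2 4 9 7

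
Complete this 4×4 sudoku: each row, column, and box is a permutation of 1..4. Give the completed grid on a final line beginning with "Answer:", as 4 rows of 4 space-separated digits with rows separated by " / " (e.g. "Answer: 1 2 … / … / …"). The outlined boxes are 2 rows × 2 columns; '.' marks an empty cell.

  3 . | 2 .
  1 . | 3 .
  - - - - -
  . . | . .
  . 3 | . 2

Step 1. [r3c2∈{1,2,4}] across col 2, 1 lands solely at r3c2 ⇒ r3c2=1.
Step 2. [r3c3∈{4}] nothing but 4 survives at r3c3. So r3c3=4.
Step 3. [r1c2∈{4}] only 4 remains possible at r1c2, so r1c2=4.
Step 4. [r1c4∈{1}] r1c4 has the single candidate 1 ⇒ r1c4=1.
Step 5. [r3c1∈{2}] nothing but 2 survives at r3c1. So r3c1=2.
Step 6. [r2c4∈{4}] only 4 remains possible at r2c4, so r2c4=4.
Step 7. [r4c3∈{1}] nothing but 1 survives at r4c3. So r4c3=1.
Step 8. [r4c1∈{4}] only 4 remains possible at r4c1 ⇒ r4c1=4.
Step 9. [r3c4∈{3}] r3c4 is down to just 3. So r3c4=3.
Step 10. [r2c2∈{2}] r2c2's peers cover all but 2 ⇒ r2c2=2.

Answer: 3 4 2 1 / 1 2 3 4 / 2 1 4 3 / 4 3 1 2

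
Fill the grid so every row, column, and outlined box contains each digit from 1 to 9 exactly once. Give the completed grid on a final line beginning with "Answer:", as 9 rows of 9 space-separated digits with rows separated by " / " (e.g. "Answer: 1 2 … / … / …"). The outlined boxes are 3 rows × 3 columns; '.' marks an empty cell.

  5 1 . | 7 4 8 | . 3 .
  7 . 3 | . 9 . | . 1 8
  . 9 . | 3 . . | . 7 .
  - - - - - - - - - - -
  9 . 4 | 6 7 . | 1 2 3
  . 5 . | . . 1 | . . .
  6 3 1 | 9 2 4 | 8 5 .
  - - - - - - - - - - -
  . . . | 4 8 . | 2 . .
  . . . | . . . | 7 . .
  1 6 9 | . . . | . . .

Step 1. [r4c6∈{5}] r4c6's peers cover all but 5. So r4c6=5.
Step 2. [r5c3∈{2,7,8}] in box 4, 7 fits only at r5c3. So r5c3=7.
Step 3. [r8c4∈{1,2,5}] r8c4 is the only open cell in col 4 admitting 1 ⇒ r8c4=1.
Step 4. [r9c7∈{3,4,5}] col 7 places 3 nowhere but r9c7. So r9c7=3.
Step 5. [r9c5∈{5}] only 5 remains possible at r9c5. So r9c5=5.
Step 6. [r9c9∈{4}] r9c9 is down to just 4. So r9c9=4.
Step 7. [r5c8∈{4,6,9}] in col 8, 4 fits only at r5c8 ⇒ r5c8=4.
Step 8. [r5c1∈{2,8}] r5c1 is the only open cell in row 5 admitting 2 ⇒ r5c1=2.
Step 9. [r7c9∈{1,5,6,9}] in row 7, 1 fits only at r7c9 ⇒ r7c9=1.
Step 10. [r8c9∈{5,6,9}] r8c9 is the only open cell in box 9 admitting 5. So r8c9=5.
Step 11. [r9c4∈{2}] r9c4's peers cover all but 2. So r9c4=2.
Step 12. [r3c7∈{4,5,6}] row 3 places 5 nowhere but r3c7, so r3c7=5.
Step 13. [r3c1∈{4,8}] r3c1 is the only open cell in row 3 admitting 4. So r3c1=4.
Step 14. [r8c1∈{3,8}] col 1 places 8 nowhere but r8c1, so r8c1=8.
Step 15. [r2c2∈{2}] r2c2's peers cover all but 2. So r2c2=2.
Step 16. [r2c6∈{6}] r2c6's peers cover all but 6. So r2c6=6.
Step 17. [r1c9∈{2,6,9}] in row 1, 2 fits only at r1c9. So r1c9=2.
Step 18. [r3c9∈{6}] r3c9 has the single candidate 6 ⇒ r3c9=6.
Step 19. [r8c5∈{3,6}] in col 5, 6 fits only at r8c5. So r8c5=6.
Step 20. [r8c6∈{3,9}] across row 8, 3 lands solely at r8c6, so r8c6=3.
Step 21. [r7c6∈{7,9}] across col 6, 9 lands solely at r7c6. So r7c6=9.
Step 22. [r1c7∈{9}] r1c7 is down to just 9 ⇒ r1c7=9.
Step 23. [r3c5∈{1}] r3c5 has the single candidate 1, so r3c5=1.
Step 24. [r4c2∈{8}] only 8 remains possible at r4c2, so r4c2=8.
Step 25. [r8c2∈{4}] r8c2 is down to just 4, so r8c2=4.
Step 26. [r3c3∈{8}] r3c3 is down to just 8, so r3c3=8.
Step 27. [r6c9∈{7}] nothing but 7 survives at r6c9, so r6c9=7.
Step 28. [r8c3∈{2}] r8c3's peers cover all but 2, so r8c3=2.
Step 29. [r7c1∈{3}] r7c1 has the single candidate 3 ⇒ r7c1=3.
Step 30. [r7c3∈{5}] r7c3's peers cover all but 5. So r7c3=5.
Step 31. [r7c2∈{7}] r7c2 has the single candidate 7, so r7c2=7.
Step 32. [r2c7∈{4}] r2c7 is down to just 4 ⇒ r2c7=4.
Step 33. [r8c8∈{9}] r8c8's peers cover all but 9. So r8c8=9.
Step 34. [r9c6∈{7}] r9c6 has the single candidate 7. So r9c6=7.
Step 35. [r2c4∈{5}] nothing but 5 survives at r2c4, so r2c4=5.
Step 36. [r1c3∈{6}] r1c3 has the single candidate 6. So r1c3=6.
Step 37. [r5c4∈{8}] r5c4's peers cover all but 8. So r5c4=8.
Step 38. [r5c7∈{6}] only 6 remains possible at r5c7 ⇒ r5c7=6.
Step 39. [r9c8∈{8}] only 8 remains possible at r9c8. So r9c8=8.
Step 40. [r5c5∈{3}] only 3 remains possible at r5c5. So r5c5=3.
Step 41. [r5c9∈{9}] only 9 remains possible at r5c9. So r5c9=9.
Step 42. [r3c6∈{2}] only 2 remains possible at r3c6 ⇒ r3c6=2.
Step 43. [r7c8∈{6}] r7c8 has the single candidate 6. So r7c8=6.

Answer: 5 1 6 7 4 8 9 3 2 / 7 2 3 5 9 6 4 1 8 / 4 9 8 3 1 2 5 7 6 / 9 8 4 6 7 5 1 2 3 / 2 5 7 8 3 1 6 4 9 / 6 3 1 9 2 4 8 5 7 / 3 7 5 4 8 9 2 6 1 / 8 4 2 1 6 3 7 9 5 / 1 6 9 2 5 7 3 8 4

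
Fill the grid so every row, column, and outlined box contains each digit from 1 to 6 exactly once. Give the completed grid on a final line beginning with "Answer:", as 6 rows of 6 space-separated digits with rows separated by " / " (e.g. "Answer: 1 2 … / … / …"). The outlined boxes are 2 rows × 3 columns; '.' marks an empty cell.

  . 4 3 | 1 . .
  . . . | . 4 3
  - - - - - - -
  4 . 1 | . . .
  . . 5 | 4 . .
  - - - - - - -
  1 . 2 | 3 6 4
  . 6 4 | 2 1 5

Step 1. [r4c1∈{2,3,6}] across box 3, 6 lands solely at r4c1 ⇒ r4c1=6.
Step 2. [r1c6∈{2,6}] 6 has one home in row 1: r1c6. So r1c6=6.
Step 3. [r3c6∈{2}] r3c6's peers cover all but 2 ⇒ r3c6=2.
Step 4. [r2c4∈{5}] nothing but 5 survives at r2c4 ⇒ r2c4=5.
Step 5. [r3c2∈{3}] r3c2 has the single candidate 3 ⇒ r3c2=3.
Step 6. [r2c1∈{2}] r2c1 is down to just 2 ⇒ r2c1=2.
Step 7. [r3c4∈{6}] r3c4's peers cover all but 6. So r3c4=6.
Step 8. [r2c2∈{1}] r2c2's peers cover all but 1. So r2c2=1.
Step 9. [r1c5∈{2}] nothing but 2 survives at r1c5 ⇒ r1c5=2.
Step 10. [r4c2∈{2}] r4c2 is down to just 2 ⇒ r4c2=2.
Step 11. [r1c1∈{5}] nothing but 5 survives at r1c1 ⇒ r1c1=5.
Step 12. [r2c3∈{6}] only 6 remains possible at r2c3. So r2c3=6.
Step 13. [r6c1∈{3}] only 3 remains possible at r6c1. So r6c1=3.
Step 14. [r4c6∈{1}] only 1 remains possible at r4c6, so r4c6=1.
Step 15. [r3c5∈{5}] r3c5's peers cover all but 5. So r3c5=5.
Step 16. [r5c2∈{5}] r5c2 has the single candidate 5. So r5c2=5.
Step 17. [r4c5∈{3}] nothing but 3 survives at r4c5. So r4c5=3.

Answer: 5 4 3 1 2 6 / 2 1 6 5 4 3 / 4 3 1 6 5 2 / 6 2 5 4 3 1 / 1 5 2 3 6 4 / 3 6 4 2 1 5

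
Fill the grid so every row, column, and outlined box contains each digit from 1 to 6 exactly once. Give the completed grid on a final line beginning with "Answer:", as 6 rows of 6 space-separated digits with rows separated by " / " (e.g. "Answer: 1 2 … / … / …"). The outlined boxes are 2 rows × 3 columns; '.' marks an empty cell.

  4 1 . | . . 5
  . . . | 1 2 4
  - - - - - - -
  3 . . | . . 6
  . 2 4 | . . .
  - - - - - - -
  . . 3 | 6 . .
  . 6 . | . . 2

Step 1. [r3c2∈{5}] r3c2 is down to just 5, so r3c2=5.
Step 2. [r5c6∈{1}] r5c6 is down to just 1, so r5c6=1.
Step 3. [r3c3∈{1}] r3c3 has the single candidate 1 ⇒ r3c3=1.
Step 4. [r6c3∈{5}] only 5 remains possible at r6c3. So r6c3=5.
Step 5. [r1c4∈{3}] nothing but 3 survives at r1c4. So r1c4=3.
Step 6. [r3c5∈{4}] r3c5 is down to just 4. So r3c5=4.
Step 7. [r4c5∈{1,3,5}] 1 has one home in row 4: r4c5, so r4c5=1.
Step 8. [r2c3∈{6}] r2c3's peers cover all but 6. So r2c3=6.
Step 9. [r1c3∈{2}] r1c3 is down to just 2. So r1c3=2.
Step 10. [r4c4∈{5}] r4c4 has the single candidate 5. So r4c4=5.
Step 11. [r3c4∈{2}] r3c4 has the single candidate 2 ⇒ r3c4=2.
Step 12. [r6c5∈{3}] r6c5 has the single candidate 3 ⇒ r6c5=3.
Step 13. [r5c5∈{5}] r5c5 is down to just 5, so r5c5=5.
Step 14. [r2c1∈{5}] r2c1's peers cover all but 5, so r2c1=5.
Step 15. [r5c1∈{2}] only 2 remains possible at r5c1, so r5c1=2.
Step 16. [r1c5∈{6}] nothing but 6 survives at r1c5 ⇒ r1c5=6.
Step 17. [r4c6∈{3}] r4c6's peers cover all but 3 ⇒ r4c6=3.
Step 18. [r6c4∈{4}] r6c4 is down to just 4, so r6c4=4.
Step 19. [r6c1∈{1}] nothing but 1 survives at r6c1, so r6c1=1.
Step 20. [r2c2∈{3}] only 3 remains possible at r2c2. So r2c2=3.
Step 21. [r5c2∈{4}] r5c2 has the single candidate 4, so r5c2=4.
Step 22. [r4c1∈{6}] r4c1's peers cover all but 6. So r4c1=6.

Answer: 4 1 2 3 6 5 / 5 3 6 1 2 4 / 3 5 1 2 4 6 / 6 2 4 5 1 3 / 2 4 3 6 5 1 / 1 6 5 4 3 2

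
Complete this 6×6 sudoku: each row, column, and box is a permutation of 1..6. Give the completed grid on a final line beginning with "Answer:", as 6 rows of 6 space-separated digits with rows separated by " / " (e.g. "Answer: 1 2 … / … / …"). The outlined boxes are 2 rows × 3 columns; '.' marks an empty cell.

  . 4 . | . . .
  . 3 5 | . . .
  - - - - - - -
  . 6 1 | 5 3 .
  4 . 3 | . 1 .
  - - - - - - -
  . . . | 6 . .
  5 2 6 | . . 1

Step 1. [r1c3∈{2}] r1c3 has the single candidate 2. So r1c3=2.
Step 2. [r6c5∈{4}] nothing but 4 survives at r6c5. So r6c5=4.
Step 3. [r2c4∈{1,2,4}] col 4 places 4 nowhere but r2c4 ⇒ r2c4=4.
Step 4. [r4c6∈{2,6}] 6 has one home in row 4: r4c6 ⇒ r4c6=6.
Step 5. [r2c1∈{1,6}] 1 has one home in row 2: r2c1 ⇒ r2c1=1.
Step 6. [r2c6∈{2}] nothing but 2 survives at r2c6, so r2c6=2.
Step 7. [r6c4∈{3}] r6c4 has the single candidate 3, so r6c4=3.
Step 8. [r5c6∈{5}] nothing but 5 survives at r5c6. So r5c6=5.
Step 9. [r2c5∈{6}] r2c5's peers cover all but 6, so r2c5=6.
Step 10. [r1c4∈{1}] r1c4 has the single candidate 1. So r1c4=1.
Step 11. [r5c1∈{3}] r5c1 has the single candidate 3. So r5c1=3.
Step 12. [r5c5∈{2}] only 2 remains possible at r5c5. So r5c5=2.
Step 13. [r4c2∈{5}] r4c2's peers cover all but 5. So r4c2=5.
Step 14. [r4c4∈{2}] r4c4 has the single candidate 2. So r4c4=2.
Step 15. [r1c5∈{5}] r1c5 is down to just 5, so r1c5=5.
Step 16. [r5c3∈{4}] r5c3's peers cover all but 4. So r5c3=4.
Step 17. [r5c2∈{1}] nothing but 1 survives at r5c2. So r5c2=1.
Step 18. [r1c6∈{3}] r1c6's peers cover all but 3 ⇒ r1c6=3.
Step 19. [r1c1∈{6}] r1c1's peers cover all but 6. So r1c1=6.
Step 20. [r3c6∈{4}] only 4 remains possible at r3c6 ⇒ r3c6=4.
Step 21. [r3c1∈{2}] r3c1's peers cover all but 2, so r3c1=2.

Answer: 6 4 2 1 5 3 / 1 3 5 4 6 2 / 2 6 1 5 3 4 / 4 5 3 2 1 6 / 3 1 4 6 2 5 / 5 2 6 3 4 1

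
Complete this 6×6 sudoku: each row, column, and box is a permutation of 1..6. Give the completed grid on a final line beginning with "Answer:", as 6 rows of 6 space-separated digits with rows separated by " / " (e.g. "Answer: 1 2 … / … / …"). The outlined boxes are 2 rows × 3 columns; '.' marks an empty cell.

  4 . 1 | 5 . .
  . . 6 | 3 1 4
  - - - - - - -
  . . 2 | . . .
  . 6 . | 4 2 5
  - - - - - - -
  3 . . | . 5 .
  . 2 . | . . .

Step 1. [r6c1∈{1,5,6}] r6c1 is the only open cell in col 1 admitting 6. So r6c1=6.
Step 2. [r6c4∈{1}] r6c4 is down to just 1 ⇒ r6c4=1.
Step 3. [r3c6∈{1,3,6}] in col 6, 1 fits only at r3c6 ⇒ r3c6=1.
Step 4. [r3c2∈{3,4,5}] row 3 places 4 nowhere but r3c2. So r3c2=4.
Step 5. [r6c5∈{3,4}] col 5 places 4 nowhere but r6c5 ⇒ r6c5=4.
Step 6. [r5c4∈{2,6}] col 4 places 2 nowhere but r5c4, so r5c4=2.
Step 7. [r1c5∈{6}] r1c5 is down to just 6, so r1c5=6.
Step 8. [r2c1∈{2,5}] row 2 places 2 nowhere but r2c1. So r2c1=2.
Step 9. [r3c4∈{6}] r3c4 is down to just 6. So r3c4=6.
Step 10. [r5c2∈{1}] r5c2 has the single candidate 1. So r5c2=1.
Step 11. [r6c6∈{3}] r6c6 has the single candidate 3 ⇒ r6c6=3.
Step 12. [r4c1∈{1}] only 1 remains possible at r4c1 ⇒ r4c1=1.
Step 13. [r3c1∈{5}] nothing but 5 survives at r3c1. So r3c1=5.
Step 14. [r5c6∈{6}] r5c6 is down to just 6, so r5c6=6.
Step 15. [r1c2∈{3}] r1c2 has the single candidate 3, so r1c2=3.
Step 16. [r2c2∈{5}] only 5 remains possible at r2c2. So r2c2=5.
Step 17. [r5c3∈{4}] r5c3 is down to just 4, so r5c3=4.
Step 18. [r4c3∈{3}] r4c3 is down to just 3. So r4c3=3.
Step 19. [r1c6∈{2}] nothing but 2 survives at r1c6. So r1c6=2.
Step 20. [r6c3∈{5}] only 5 remains possible at r6c3, so r6c3=5.
Step 21. [r3c5∈{3}] nothing but 3 survives at r3c5 ⇒ r3c5=3.

Answer: 4 3 1 5 6 2 / 2 5 6 3 1 4 / 5 4 2 6 3 1 / 1 6 3 4 2 5 / 3 1 4 2 5 6 / 6 2 5 1 4 3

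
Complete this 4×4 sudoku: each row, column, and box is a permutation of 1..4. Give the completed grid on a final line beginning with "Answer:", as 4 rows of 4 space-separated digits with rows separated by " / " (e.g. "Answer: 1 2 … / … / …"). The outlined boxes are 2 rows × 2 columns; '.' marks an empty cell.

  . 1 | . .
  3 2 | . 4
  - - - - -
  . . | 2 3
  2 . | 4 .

Step 1. [r3c2∈{4}] r3c2 has the single candidate 4. So r3c2=4.
Step 2. [r1c1∈{4}] nothing but 4 survives at r1c1. So r1c1=4.
Step 3. [r1c3∈{3}] r1c3 is down to just 3. So r1c3=3.
Step 4. [r2c3∈{1}] r2c3 is down to just 1 ⇒ r2c3=1.
Step 5. [r4c2∈{3}] r4c2 has the single candidate 3. So r4c2=3.
Step 6. [r3c1∈{1}] r3c1 has the single candidate 1 ⇒ r3c1=1.
Step 7. [r1c4∈{2}] r1c4's peers cover all but 2 ⇒ r1c4=2.
Step 8. [r4c4∈{1}] only 1 remains possible at r4c4. So r4c4=1.

Answer: 4 1 3 2 / 3 2 1 4 / 1 4 2 3 / 2 3 4 1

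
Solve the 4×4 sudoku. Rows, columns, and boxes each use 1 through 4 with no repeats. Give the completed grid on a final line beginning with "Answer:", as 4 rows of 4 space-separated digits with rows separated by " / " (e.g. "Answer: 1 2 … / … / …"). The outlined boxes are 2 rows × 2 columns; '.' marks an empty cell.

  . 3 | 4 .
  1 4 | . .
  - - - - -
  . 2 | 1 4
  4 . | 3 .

Step 1. [r2c3∈{2}] r2c3 has the single candidate 2 ⇒ r2c3=2.
Step 2. [r4c2∈{1}] r4c2's peers cover all but 1, so r4c2=1.
Step 3. [r2c4∈{3}] only 3 remains possible at r2c4. So r2c4=3.
Step 4. [r1c4∈{1}] r1c4's peers cover all but 1, so r1c4=1.
Step 5. [r1c1∈{2}] only 2 remains possible at r1c1. So r1c1=2.
Step 6. [r4c4∈{2}] nothing but 2 survives at r4c4 ⇒ r4c4=2.
Step 7. [r3c1∈{3}] only 3 remains possible at r3c1. So r3c1=3.

Answer: 2 3 4 1 / 1 4 2 3 / 3 2 1 4 / 4 1 3 2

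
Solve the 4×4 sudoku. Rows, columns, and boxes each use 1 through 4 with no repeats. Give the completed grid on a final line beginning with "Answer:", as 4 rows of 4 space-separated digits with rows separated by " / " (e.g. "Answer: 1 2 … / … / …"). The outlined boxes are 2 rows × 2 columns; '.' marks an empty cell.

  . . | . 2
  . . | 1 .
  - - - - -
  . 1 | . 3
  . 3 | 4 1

Step 1. [r1c2∈{4}] nothing but 4 survives at r1c2, so r1c2=4.
Step 2. [r4c1∈{2}] nothing but 2 survives at r4c1, so r4c1=2.
Step 3. [r1c3∈{3}] r1c3 is down to just 3 ⇒ r1c3=3.
Step 4. [r3c3∈{2}] nothing but 2 survives at r3c3. So r3c3=2.
Step 5. [r2c1∈{3}] nothing but 3 survives at r2c1. So r2c1=3.
Step 6. [r2c2∈{2}] only 2 remains possible at r2c2 ⇒ r2c2=2.
Step 7. [r3c1∈{4}] only 4 remains possible at r3c1 ⇒ r3c1=4.
Step 8. [r2c4∈{4}] r2c4 is down to just 4 ⇒ r2c4=4.
Step 9. [r1c1∈{1}] r1c1 is down to just 1. So r1c1=1.

Answer: 1 4 3 2 / 3 2 1 4 / 4 1 2 3 / 2 3 4 1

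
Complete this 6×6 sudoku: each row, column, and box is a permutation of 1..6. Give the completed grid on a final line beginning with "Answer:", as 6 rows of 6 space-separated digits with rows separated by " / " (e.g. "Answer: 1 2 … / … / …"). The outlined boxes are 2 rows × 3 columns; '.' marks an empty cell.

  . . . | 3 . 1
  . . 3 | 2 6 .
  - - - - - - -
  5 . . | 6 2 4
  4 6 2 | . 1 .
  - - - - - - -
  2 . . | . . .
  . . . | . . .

Step 1. [r6c1∈{1,3,6}] in col 1, 3 fits only at r6c1. So r6c1=3.
Step 2. [r2c2∈{1,4,5}] in row 2, 4 fits only at r2c2. So r2c2=4.
Step 3. [r2c6∈{5}] only 5 remains possible at r2c6 ⇒ r2c6=5.
Step 4. [r3c3∈{1}] r3c3 has the single candidate 1, so r3c3=1.
Step 5. [r5c5∈{3,4,5}] col 5 places 3 nowhere but r5c5. So r5c5=3.
Step 6. [r6c5∈{4,5}] across col 5, 5 lands solely at r6c5. So r6c5=5.
Step 7. [r6c2∈{1}] r6c2's peers cover all but 1 ⇒ r6c2=1.
Step 8. [r5c6∈{6}] r5c6 has the single candidate 6, so r5c6=6.
Step 9. [r5c2∈{5}] r5c2 is down to just 5. So r5c2=5.
Step 10. [r5c3∈{4}] r5c3's peers cover all but 4 ⇒ r5c3=4.
Step 11. [r6c3∈{6}] r6c3 has the single candidate 6 ⇒ r6c3=6.
Step 12. [r3c2∈{3}] r3c2 has the single candidate 3, so r3c2=3.
Step 13. [r6c6∈{2}] only 2 remains possible at r6c6. So r6c6=2.
Step 14. [r1c1∈{6}] r1c1 has the single candidate 6 ⇒ r1c1=6.
Step 15. [r4c6∈{3}] nothing but 3 survives at r4c6. So r4c6=3.
Step 16. [r1c5∈{4}] r1c5 has the single candidate 4, so r1c5=4.
Step 17. [r1c2∈{2}] nothing but 2 survives at r1c2, so r1c2=2.
Step 18. [r4c4∈{5}] r4c4's peers cover all but 5 ⇒ r4c4=5.
Step 19. [r5c4∈{1}] r5c4 is down to just 1. So r5c4=1.
Step 20. [r2c1∈{1}] r2c1's peers cover all but 1. So r2c1=1.
Step 21. [r1c3∈{5}] r1c3 is down to just 5 ⇒ r1c3=5.
Step 22. [r6c4∈{4}] r6c4 is down to just 4 ⇒ r6c4=4.

Answer: 6 2 5 3 4 1 / 1 4 3 2 6 5 / 5 3 1 6 2 4 / 4 6 2 5 1 3 / 2 5 4 1 3 6 / 3 1 6 4 5 2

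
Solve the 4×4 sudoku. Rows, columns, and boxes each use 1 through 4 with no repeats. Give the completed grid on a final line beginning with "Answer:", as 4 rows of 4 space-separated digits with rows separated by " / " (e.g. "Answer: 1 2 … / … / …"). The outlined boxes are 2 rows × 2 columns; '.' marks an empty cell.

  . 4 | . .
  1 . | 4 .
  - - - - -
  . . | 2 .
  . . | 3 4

Step 1. [r3c4∈{1}] r3c4 has the single candidate 1, so r3c4=1.
Step 2. [r4c1∈{2}] only 2 remains possible at r4c1. So r4c1=2.
Step 3. [r1c1∈{3}] r1c1 is down to just 3. So r1c1=3.
Step 4. [r2c4∈{2,3}] in row 2, 3 fits only at r2c4. So r2c4=3.
Step 5. [r3c2∈{3}] nothing but 3 survives at r3c2 ⇒ r3c2=3.
Step 6. [r2c2∈{2}] only 2 remains possible at r2c2, so r2c2=2.
Step 7. [r4c2∈{1}] r4c2 has the single candidate 1 ⇒ r4c2=1.
Step 8. [r1c4∈{2}] nothing but 2 survives at r1c4 ⇒ r1c4=2.
Step 9. [r1c3∈{1}] r1c3's peers cover all but 1, so r1c3=1.
Step 10. [r3c1∈{4}] only 4 remains possible at r3c1 ⇒ r3c1=4.

Answer: 3 4 1 2 / 1 2 4 3 / 4 3 2 1 / 2 1 3 4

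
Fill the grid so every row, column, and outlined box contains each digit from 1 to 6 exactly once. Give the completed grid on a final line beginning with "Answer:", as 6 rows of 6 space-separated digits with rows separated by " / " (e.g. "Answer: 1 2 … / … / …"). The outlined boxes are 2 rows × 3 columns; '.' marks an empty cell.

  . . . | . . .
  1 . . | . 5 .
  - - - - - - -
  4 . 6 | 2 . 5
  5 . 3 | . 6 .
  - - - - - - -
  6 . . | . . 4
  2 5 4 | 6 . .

Step 1. [r1c5∈{1,2,3,4}] r1c5 is the only open cell in col 5 admitting 4, so r1c5=4.
Step 2. [r2c4∈{3}] nothing but 3 survives at r2c4, so r2c4=3.
Step 3. [r4c6∈{1}] r4c6 is down to just 1. So r4c6=1.
Step 4. [r2c3∈{2}] r2c3 is down to just 2. So r2c3=2.
Step 5. [r6c5∈{1,3}] r6c5 is the only open cell in row 6 admitting 1. So r6c5=1.
Step 6. [r5c2∈{1,3}] in box 5, 3 fits only at r5c2 ⇒ r5c2=3.
Step 7. [r1c2∈{6}] r1c2 is down to just 6. So r1c2=6.
Step 8. [r2c6∈{6}] only 6 remains possible at r2c6 ⇒ r2c6=6.
Step 9. [r1c4∈{1}] nothing but 1 survives at r1c4, so r1c4=1.
Step 10. [r1c6∈{2}] r1c6 has the single candidate 2, so r1c6=2.
Step 11. [r3c5∈{3}] nothing but 3 survives at r3c5. So r3c5=3.
Step 12. [r5c5∈{2}] r5c5 has the single candidate 2, so r5c5=2.
Step 13. [r6c6∈{3}] nothing but 3 survives at r6c6. So r6c6=3.
Step 14. [r4c4∈{4}] nothing but 4 survives at r4c4 ⇒ r4c4=4.
Step 15. [r1c1∈{3}] nothing but 3 survives at r1c1, so r1c1=3.
Step 16. [r1c3∈{5}] only 5 remains possible at r1c3 ⇒ r1c3=5.
Step 17. [r4c2∈{2}] only 2 remains possible at r4c2, so r4c2=2.
Step 18. [r2c2∈{4}] nothing but 4 survives at r2c2, so r2c2=4.
Step 19. [r5c4∈{5}] only 5 remains possible at r5c4, so r5c4=5.
Step 20. [r3c2∈{1}] nothing but 1 survives at r3c2. So r3c2=1.
Step 21. [r5c3∈{1}] r5c3 is down to just 1 ⇒ r5c3=1.

Answer: 3 6 5 1 4 2 / 1 4 2 3 5 6 / 4 1 6 2 3 5 / 5 2 3 4 6 1 / 6 3 1 5 2 4 / 2 5 4 6 1 3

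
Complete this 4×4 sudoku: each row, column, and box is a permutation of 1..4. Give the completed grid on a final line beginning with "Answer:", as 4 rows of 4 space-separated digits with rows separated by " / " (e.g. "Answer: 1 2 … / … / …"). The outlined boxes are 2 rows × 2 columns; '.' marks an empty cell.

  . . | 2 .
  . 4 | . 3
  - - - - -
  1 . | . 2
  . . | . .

Step 1. [r4c1∈{2,3,4}] across col 1, 4 lands solely at r4c1, so r4c1=4.
Step 2. [r3c2∈{3}] r3c2's peers cover all but 3, so r3c2=3.
Step 3. [r2c3∈{1}] r2c3 is down to just 1, so r2c3=1.
Step 4. [r4c3∈{3}] r4c3 has the single candidate 3 ⇒ r4c3=3.
Step 5. [r3c3∈{4}] r3c3 has the single candidate 4, so r3c3=4.
Step 6. [r4c4∈{1}] nothing but 1 survives at r4c4. So r4c4=1.
Step 7. [r1c4∈{4}] only 4 remains possible at r1c4. So r1c4=4.
Step 8. [r2c1∈{2}] r2c1's peers cover all but 2 ⇒ r2c1=2.
Step 9. [r1c1∈{3}] r1c1 is down to just 3 ⇒ r1c1=3.
Step 10. [r1c2∈{1}] nothing but 1 survives at r1c2 ⇒ r1c2=1.
Step 11. [r4c2∈{2}] r4c2 is down to just 2. So r4c2=2.

Answer: 3 1 2 4 / 2 4 1 3 / 1 3 4 2 / 4 2 3 1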